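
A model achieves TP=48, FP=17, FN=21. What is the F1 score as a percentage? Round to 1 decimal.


Precision = TP / (TP + FP) = 48 / 65 = 0.7385
Recall = TP / (TP + FN) = 48 / 69 = 0.6957
F1 = 2 * P * R / (P + R)
= 2 * 0.7385 * 0.6957 / (0.7385 + 0.6957)
= 1.0274 / 1.4341
= 0.7164
As percentage: 71.6%

71.6


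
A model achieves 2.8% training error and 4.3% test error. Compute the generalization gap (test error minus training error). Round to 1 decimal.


Generalization gap = test_error - train_error
= 4.3 - 2.8
= 1.5%
A small gap suggests good generalization.

1.5


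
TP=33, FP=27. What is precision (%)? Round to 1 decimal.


Precision = TP / (TP + FP) * 100
= 33 / (33 + 27)
= 33 / 60
= 0.55
= 55.0%

55.0


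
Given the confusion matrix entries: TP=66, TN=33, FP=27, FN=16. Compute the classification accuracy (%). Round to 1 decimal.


Accuracy = (TP + TN) / (TP + TN + FP + FN) * 100
= (66 + 33) / (66 + 33 + 27 + 16)
= 99 / 142
= 0.6972
= 69.7%

69.7


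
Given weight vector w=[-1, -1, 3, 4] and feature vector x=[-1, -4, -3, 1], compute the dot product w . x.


Element-wise products:
-1 * -1 = 1
-1 * -4 = 4
3 * -3 = -9
4 * 1 = 4
Sum = 1 + 4 + -9 + 4
= 0

0


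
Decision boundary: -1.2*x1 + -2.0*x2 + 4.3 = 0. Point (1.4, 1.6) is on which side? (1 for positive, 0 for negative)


Compute -1.2 * 1.4 + -2.0 * 1.6 + 4.3
= -1.68 + -3.2 + 4.3
= -0.58
Since -0.58 < 0, the point is on the negative side.

0


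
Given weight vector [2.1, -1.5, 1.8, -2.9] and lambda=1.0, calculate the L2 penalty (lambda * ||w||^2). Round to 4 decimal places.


Squaring each weight:
2.1^2 = 4.41
(-1.5)^2 = 2.25
1.8^2 = 3.24
(-2.9)^2 = 8.41
Sum of squares = 18.31
Penalty = 1.0 * 18.31 = 18.3100

18.3100


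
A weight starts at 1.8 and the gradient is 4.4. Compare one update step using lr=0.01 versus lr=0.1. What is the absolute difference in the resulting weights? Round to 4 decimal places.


With lr=0.01: w_new = 1.8 - 0.01 * 4.4 = 1.756
With lr=0.1: w_new = 1.8 - 0.1 * 4.4 = 1.36
Absolute difference = |1.756 - 1.36|
= 0.3960

0.3960


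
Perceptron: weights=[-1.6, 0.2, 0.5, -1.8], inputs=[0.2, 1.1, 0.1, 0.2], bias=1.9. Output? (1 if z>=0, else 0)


z = w . x + b
= -1.6*0.2 + 0.2*1.1 + 0.5*0.1 + -1.8*0.2 + 1.9
= -0.32 + 0.22 + 0.05 + -0.36 + 1.9
= -0.41 + 1.9
= 1.49
Since z = 1.49 >= 0, output = 1

1


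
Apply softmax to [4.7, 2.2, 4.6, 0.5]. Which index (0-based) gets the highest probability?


Softmax is a monotonic transformation, so it preserves the argmax.
We need to find the index of the maximum logit.
Index 0: 4.7
Index 1: 2.2
Index 2: 4.6
Index 3: 0.5
Maximum logit = 4.7 at index 0

0


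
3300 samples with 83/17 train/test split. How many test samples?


Train samples = 3300 * 83% = 2739
Test samples = 3300 - 2739
= 561

561


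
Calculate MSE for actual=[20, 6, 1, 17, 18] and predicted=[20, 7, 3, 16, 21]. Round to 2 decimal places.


Differences: [0, -1, -2, 1, -3]
Squared errors: [0, 1, 4, 1, 9]
Sum of squared errors = 15
MSE = 15 / 5 = 3.00

3.00


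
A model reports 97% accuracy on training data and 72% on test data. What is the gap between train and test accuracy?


Gap = train_accuracy - test_accuracy
= 97 - 72
= 25%
This large gap strongly indicates overfitting.

25


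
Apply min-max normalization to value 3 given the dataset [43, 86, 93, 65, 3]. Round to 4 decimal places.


Min = 3, Max = 93
Range = 93 - 3 = 90
Scaled = (x - min) / (max - min)
= (3 - 3) / 90
= 0 / 90
= 0.0000

0.0000


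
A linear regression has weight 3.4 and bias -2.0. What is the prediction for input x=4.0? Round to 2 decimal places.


y = 3.4 * 4.0 + (-2.0)
= 13.6 + (-2.0)
= 11.60

11.60


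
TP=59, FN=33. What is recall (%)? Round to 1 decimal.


Recall = TP / (TP + FN) * 100
= 59 / (59 + 33)
= 59 / 92
= 0.6413
= 64.1%

64.1


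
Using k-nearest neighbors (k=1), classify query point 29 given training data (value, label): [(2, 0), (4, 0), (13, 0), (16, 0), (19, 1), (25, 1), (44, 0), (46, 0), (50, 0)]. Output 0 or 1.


Distances from query 29:
Point 25 (class 1): distance = 4
K=1 nearest neighbors: classes = [1]
Votes for class 1: 1 / 1
Majority vote => class 1

1


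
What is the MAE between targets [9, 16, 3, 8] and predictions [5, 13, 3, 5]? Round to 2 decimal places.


Absolute errors: [4, 3, 0, 3]
Sum of absolute errors = 10
MAE = 10 / 4 = 2.50

2.50


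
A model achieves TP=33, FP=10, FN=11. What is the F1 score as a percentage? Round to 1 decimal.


Precision = TP / (TP + FP) = 33 / 43 = 0.7674
Recall = TP / (TP + FN) = 33 / 44 = 0.75
F1 = 2 * P * R / (P + R)
= 2 * 0.7674 * 0.75 / (0.7674 + 0.75)
= 1.1512 / 1.5174
= 0.7586
As percentage: 75.9%

75.9


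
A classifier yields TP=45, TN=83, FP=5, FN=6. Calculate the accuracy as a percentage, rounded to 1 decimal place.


Accuracy = (TP + TN) / (TP + TN + FP + FN) * 100
= (45 + 83) / (45 + 83 + 5 + 6)
= 128 / 139
= 0.9209
= 92.1%

92.1


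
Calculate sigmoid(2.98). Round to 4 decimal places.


sigmoid(z) = 1 / (1 + exp(-z))
exp(-(2.98)) = exp(-2.98) = 0.0508
1 + 0.0508 = 1.0508
1 / 1.0508 = 0.9517

0.9517


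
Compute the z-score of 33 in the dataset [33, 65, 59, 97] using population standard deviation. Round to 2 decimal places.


Mean = (33 + 65 + 59 + 97) / 4 = 63.5
Variance = sum((x_i - mean)^2) / n = 518.75
Std = sqrt(518.75) = 22.7761
Z = (x - mean) / std
= (33 - 63.5) / 22.7761
= -30.5 / 22.7761
= -1.34

-1.34


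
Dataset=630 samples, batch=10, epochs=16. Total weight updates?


Iterations per epoch = 630 / 10 = 63
Total updates = iterations_per_epoch * epochs
= 63 * 16
= 1008

1008


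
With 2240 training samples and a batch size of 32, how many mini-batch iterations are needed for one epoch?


Iterations per epoch = dataset_size / batch_size
= 2240 / 32
= 70

70


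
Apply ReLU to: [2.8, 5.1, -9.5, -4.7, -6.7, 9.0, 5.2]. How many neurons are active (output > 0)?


ReLU(x) = max(0, x) for each element:
ReLU(2.8) = 2.8
ReLU(5.1) = 5.1
ReLU(-9.5) = 0
ReLU(-4.7) = 0
ReLU(-6.7) = 0
ReLU(9.0) = 9.0
ReLU(5.2) = 5.2
Active neurons (>0): 4

4


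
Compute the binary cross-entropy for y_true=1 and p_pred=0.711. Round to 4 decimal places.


For y=1: Loss = -log(p)
= -log(0.711)
= -(-0.3411)
= 0.3411

0.3411


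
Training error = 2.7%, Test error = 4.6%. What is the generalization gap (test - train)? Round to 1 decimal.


Generalization gap = test_error - train_error
= 4.6 - 2.7
= 1.9%
A small gap suggests good generalization.

1.9


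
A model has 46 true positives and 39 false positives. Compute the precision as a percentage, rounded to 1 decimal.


Precision = TP / (TP + FP) * 100
= 46 / (46 + 39)
= 46 / 85
= 0.5412
= 54.1%

54.1


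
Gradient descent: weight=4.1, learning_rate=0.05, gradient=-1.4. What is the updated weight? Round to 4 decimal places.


w_new = w_old - lr * gradient
= 4.1 - 0.05 * -1.4
= 4.1 - (-0.07)
= 4.1700

4.1700


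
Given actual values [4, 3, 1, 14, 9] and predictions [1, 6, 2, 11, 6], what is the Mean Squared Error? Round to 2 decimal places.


Differences: [3, -3, -1, 3, 3]
Squared errors: [9, 9, 1, 9, 9]
Sum of squared errors = 37
MSE = 37 / 5 = 7.40

7.40


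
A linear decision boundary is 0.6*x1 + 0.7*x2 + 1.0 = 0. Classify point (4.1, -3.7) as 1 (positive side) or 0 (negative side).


Compute 0.6 * 4.1 + 0.7 * -3.7 + 1.0
= 2.46 + -2.59 + 1.0
= 0.87
Since 0.87 >= 0, the point is on the positive side.

1


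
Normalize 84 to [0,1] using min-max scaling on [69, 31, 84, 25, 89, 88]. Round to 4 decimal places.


Min = 25, Max = 89
Range = 89 - 25 = 64
Scaled = (x - min) / (max - min)
= (84 - 25) / 64
= 59 / 64
= 0.9219

0.9219


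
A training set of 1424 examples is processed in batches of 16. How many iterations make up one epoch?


Iterations per epoch = dataset_size / batch_size
= 1424 / 16
= 89

89


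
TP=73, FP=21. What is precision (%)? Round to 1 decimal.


Precision = TP / (TP + FP) * 100
= 73 / (73 + 21)
= 73 / 94
= 0.7766
= 77.7%

77.7


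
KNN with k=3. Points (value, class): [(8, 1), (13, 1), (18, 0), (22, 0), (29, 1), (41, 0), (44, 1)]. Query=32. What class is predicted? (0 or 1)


Distances from query 32:
Point 29 (class 1): distance = 3
Point 41 (class 0): distance = 9
Point 22 (class 0): distance = 10
K=3 nearest neighbors: classes = [1, 0, 0]
Votes for class 1: 1 / 3
Majority vote => class 0

0


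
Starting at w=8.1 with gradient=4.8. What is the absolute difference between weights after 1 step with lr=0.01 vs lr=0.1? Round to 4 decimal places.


With lr=0.01: w_new = 8.1 - 0.01 * 4.8 = 8.052
With lr=0.1: w_new = 8.1 - 0.1 * 4.8 = 7.62
Absolute difference = |8.052 - 7.62|
= 0.4320

0.4320


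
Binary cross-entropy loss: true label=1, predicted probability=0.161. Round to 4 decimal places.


For y=1: Loss = -log(p)
= -log(0.161)
= -(-1.8264)
= 1.8264

1.8264


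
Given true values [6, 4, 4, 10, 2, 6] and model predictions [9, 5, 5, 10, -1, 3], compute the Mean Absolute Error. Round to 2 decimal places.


Absolute errors: [3, 1, 1, 0, 3, 3]
Sum of absolute errors = 11
MAE = 11 / 6 = 1.83

1.83


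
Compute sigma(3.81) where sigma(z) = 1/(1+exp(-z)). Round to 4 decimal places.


sigmoid(z) = 1 / (1 + exp(-z))
exp(-(3.81)) = exp(-3.81) = 0.0221
1 + 0.0221 = 1.0221
1 / 1.0221 = 0.9783

0.9783


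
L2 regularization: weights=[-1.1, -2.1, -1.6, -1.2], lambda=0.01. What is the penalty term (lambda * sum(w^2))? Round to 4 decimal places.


Squaring each weight:
(-1.1)^2 = 1.21
(-2.1)^2 = 4.41
(-1.6)^2 = 2.56
(-1.2)^2 = 1.44
Sum of squares = 9.62
Penalty = 0.01 * 9.62 = 0.0962

0.0962


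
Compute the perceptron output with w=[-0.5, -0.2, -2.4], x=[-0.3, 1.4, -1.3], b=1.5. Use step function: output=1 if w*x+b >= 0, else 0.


z = w . x + b
= -0.5*-0.3 + -0.2*1.4 + -2.4*-1.3 + 1.5
= 0.15 + -0.28 + 3.12 + 1.5
= 2.99 + 1.5
= 4.49
Since z = 4.49 >= 0, output = 1

1


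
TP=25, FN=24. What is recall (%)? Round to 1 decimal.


Recall = TP / (TP + FN) * 100
= 25 / (25 + 24)
= 25 / 49
= 0.5102
= 51.0%

51.0


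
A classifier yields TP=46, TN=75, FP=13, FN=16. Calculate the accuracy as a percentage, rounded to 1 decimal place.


Accuracy = (TP + TN) / (TP + TN + FP + FN) * 100
= (46 + 75) / (46 + 75 + 13 + 16)
= 121 / 150
= 0.8067
= 80.7%

80.7


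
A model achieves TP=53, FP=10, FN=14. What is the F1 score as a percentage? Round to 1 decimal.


Precision = TP / (TP + FP) = 53 / 63 = 0.8413
Recall = TP / (TP + FN) = 53 / 67 = 0.791
F1 = 2 * P * R / (P + R)
= 2 * 0.8413 * 0.791 / (0.8413 + 0.791)
= 1.331 / 1.6323
= 0.8154
As percentage: 81.5%

81.5


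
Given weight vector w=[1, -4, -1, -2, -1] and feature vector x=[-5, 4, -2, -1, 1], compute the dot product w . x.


Element-wise products:
1 * -5 = -5
-4 * 4 = -16
-1 * -2 = 2
-2 * -1 = 2
-1 * 1 = -1
Sum = -5 + -16 + 2 + 2 + -1
= -18

-18


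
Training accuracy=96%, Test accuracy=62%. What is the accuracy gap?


Gap = train_accuracy - test_accuracy
= 96 - 62
= 34%
This large gap strongly indicates overfitting.

34


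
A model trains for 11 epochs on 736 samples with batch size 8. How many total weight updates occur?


Iterations per epoch = 736 / 8 = 92
Total updates = iterations_per_epoch * epochs
= 92 * 11
= 1012

1012


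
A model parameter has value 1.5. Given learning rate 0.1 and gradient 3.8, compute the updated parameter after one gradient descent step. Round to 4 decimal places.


w_new = w_old - lr * gradient
= 1.5 - 0.1 * 3.8
= 1.5 - (0.38)
= 1.1200

1.1200


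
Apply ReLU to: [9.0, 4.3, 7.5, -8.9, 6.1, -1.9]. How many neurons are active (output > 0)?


ReLU(x) = max(0, x) for each element:
ReLU(9.0) = 9.0
ReLU(4.3) = 4.3
ReLU(7.5) = 7.5
ReLU(-8.9) = 0
ReLU(6.1) = 6.1
ReLU(-1.9) = 0
Active neurons (>0): 4

4


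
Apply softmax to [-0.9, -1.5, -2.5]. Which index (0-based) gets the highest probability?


Softmax is a monotonic transformation, so it preserves the argmax.
We need to find the index of the maximum logit.
Index 0: -0.9
Index 1: -1.5
Index 2: -2.5
Maximum logit = -0.9 at index 0

0


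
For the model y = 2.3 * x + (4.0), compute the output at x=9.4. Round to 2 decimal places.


y = 2.3 * 9.4 + (4.0)
= 21.62 + (4.0)
= 25.62

25.62


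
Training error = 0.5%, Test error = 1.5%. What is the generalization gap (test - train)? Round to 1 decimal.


Generalization gap = test_error - train_error
= 1.5 - 0.5
= 1.0%
A small gap suggests good generalization.

1.0


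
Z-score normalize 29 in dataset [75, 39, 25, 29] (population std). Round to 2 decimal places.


Mean = (75 + 39 + 25 + 29) / 4 = 42.0
Variance = sum((x_i - mean)^2) / n = 389.0
Std = sqrt(389.0) = 19.7231
Z = (x - mean) / std
= (29 - 42.0) / 19.7231
= -13.0 / 19.7231
= -0.66

-0.66


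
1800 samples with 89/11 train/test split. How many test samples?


Train samples = 1800 * 89% = 1602
Test samples = 1800 - 1602
= 198

198


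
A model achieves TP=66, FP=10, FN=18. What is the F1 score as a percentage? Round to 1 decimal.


Precision = TP / (TP + FP) = 66 / 76 = 0.8684
Recall = TP / (TP + FN) = 66 / 84 = 0.7857
F1 = 2 * P * R / (P + R)
= 2 * 0.8684 * 0.7857 / (0.8684 + 0.7857)
= 1.3647 / 1.6541
= 0.825
As percentage: 82.5%

82.5


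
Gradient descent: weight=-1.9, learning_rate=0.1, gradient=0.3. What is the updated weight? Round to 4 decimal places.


w_new = w_old - lr * gradient
= -1.9 - 0.1 * 0.3
= -1.9 - (0.03)
= -1.9300

-1.9300


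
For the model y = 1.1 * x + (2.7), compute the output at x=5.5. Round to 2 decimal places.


y = 1.1 * 5.5 + (2.7)
= 6.05 + (2.7)
= 8.75

8.75


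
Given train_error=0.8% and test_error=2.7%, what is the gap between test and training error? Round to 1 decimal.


Generalization gap = test_error - train_error
= 2.7 - 0.8
= 1.9%
A small gap suggests good generalization.

1.9


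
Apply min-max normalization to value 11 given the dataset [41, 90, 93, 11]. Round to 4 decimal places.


Min = 11, Max = 93
Range = 93 - 11 = 82
Scaled = (x - min) / (max - min)
= (11 - 11) / 82
= 0 / 82
= 0.0000

0.0000


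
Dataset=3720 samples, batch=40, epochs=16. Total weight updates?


Iterations per epoch = 3720 / 40 = 93
Total updates = iterations_per_epoch * epochs
= 93 * 16
= 1488

1488


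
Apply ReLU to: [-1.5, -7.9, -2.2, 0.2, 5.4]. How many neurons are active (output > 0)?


ReLU(x) = max(0, x) for each element:
ReLU(-1.5) = 0
ReLU(-7.9) = 0
ReLU(-2.2) = 0
ReLU(0.2) = 0.2
ReLU(5.4) = 5.4
Active neurons (>0): 2

2


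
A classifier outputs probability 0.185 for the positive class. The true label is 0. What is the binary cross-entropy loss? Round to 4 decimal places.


For y=0: Loss = -log(1-p)
= -log(1 - 0.185)
= -log(0.815)
= -(-0.2046)
= 0.2046

0.2046


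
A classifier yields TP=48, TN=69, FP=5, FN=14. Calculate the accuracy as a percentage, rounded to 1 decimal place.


Accuracy = (TP + TN) / (TP + TN + FP + FN) * 100
= (48 + 69) / (48 + 69 + 5 + 14)
= 117 / 136
= 0.8603
= 86.0%

86.0


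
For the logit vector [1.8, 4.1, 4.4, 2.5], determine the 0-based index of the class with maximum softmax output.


Softmax is a monotonic transformation, so it preserves the argmax.
We need to find the index of the maximum logit.
Index 0: 1.8
Index 1: 4.1
Index 2: 4.4
Index 3: 2.5
Maximum logit = 4.4 at index 2

2


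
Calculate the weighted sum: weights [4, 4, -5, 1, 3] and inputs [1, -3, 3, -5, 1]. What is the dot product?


Element-wise products:
4 * 1 = 4
4 * -3 = -12
-5 * 3 = -15
1 * -5 = -5
3 * 1 = 3
Sum = 4 + -12 + -15 + -5 + 3
= -25

-25


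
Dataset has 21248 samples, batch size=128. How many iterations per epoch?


Iterations per epoch = dataset_size / batch_size
= 21248 / 128
= 166

166


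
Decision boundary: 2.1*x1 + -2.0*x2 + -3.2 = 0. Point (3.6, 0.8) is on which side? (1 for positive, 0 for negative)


Compute 2.1 * 3.6 + -2.0 * 0.8 + -3.2
= 7.56 + -1.6 + -3.2
= 2.76
Since 2.76 >= 0, the point is on the positive side.

1


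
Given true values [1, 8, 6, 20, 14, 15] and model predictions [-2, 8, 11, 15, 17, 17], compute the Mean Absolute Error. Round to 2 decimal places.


Absolute errors: [3, 0, 5, 5, 3, 2]
Sum of absolute errors = 18
MAE = 18 / 6 = 3.00

3.00


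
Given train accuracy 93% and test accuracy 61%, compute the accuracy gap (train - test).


Gap = train_accuracy - test_accuracy
= 93 - 61
= 32%
This large gap strongly indicates overfitting.

32


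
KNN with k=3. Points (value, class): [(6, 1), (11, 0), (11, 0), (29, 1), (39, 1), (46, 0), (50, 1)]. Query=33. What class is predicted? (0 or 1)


Distances from query 33:
Point 29 (class 1): distance = 4
Point 39 (class 1): distance = 6
Point 46 (class 0): distance = 13
K=3 nearest neighbors: classes = [1, 1, 0]
Votes for class 1: 2 / 3
Majority vote => class 1

1


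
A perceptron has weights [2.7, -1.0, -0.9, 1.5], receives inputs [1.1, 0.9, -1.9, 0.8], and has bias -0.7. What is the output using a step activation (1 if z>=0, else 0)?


z = w . x + b
= 2.7*1.1 + -1.0*0.9 + -0.9*-1.9 + 1.5*0.8 + -0.7
= 2.97 + -0.9 + 1.71 + 1.2 + -0.7
= 4.98 + -0.7
= 4.28
Since z = 4.28 >= 0, output = 1

1


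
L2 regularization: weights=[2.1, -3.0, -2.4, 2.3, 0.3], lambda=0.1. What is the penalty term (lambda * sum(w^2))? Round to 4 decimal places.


Squaring each weight:
2.1^2 = 4.41
(-3.0)^2 = 9.0
(-2.4)^2 = 5.76
2.3^2 = 5.29
0.3^2 = 0.09
Sum of squares = 24.55
Penalty = 0.1 * 24.55 = 2.4550

2.4550


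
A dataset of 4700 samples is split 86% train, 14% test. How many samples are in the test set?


Train samples = 4700 * 86% = 4042
Test samples = 4700 - 4042
= 658

658


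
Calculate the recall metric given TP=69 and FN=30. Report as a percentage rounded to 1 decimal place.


Recall = TP / (TP + FN) * 100
= 69 / (69 + 30)
= 69 / 99
= 0.697
= 69.7%

69.7


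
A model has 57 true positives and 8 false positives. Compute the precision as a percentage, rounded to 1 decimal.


Precision = TP / (TP + FP) * 100
= 57 / (57 + 8)
= 57 / 65
= 0.8769
= 87.7%

87.7


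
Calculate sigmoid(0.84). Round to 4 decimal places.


sigmoid(z) = 1 / (1 + exp(-z))
exp(-(0.84)) = exp(-0.84) = 0.4317
1 + 0.4317 = 1.4317
1 / 1.4317 = 0.6985

0.6985


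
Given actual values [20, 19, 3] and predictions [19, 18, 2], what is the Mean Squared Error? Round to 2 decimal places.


Differences: [1, 1, 1]
Squared errors: [1, 1, 1]
Sum of squared errors = 3
MSE = 3 / 3 = 1.00

1.00


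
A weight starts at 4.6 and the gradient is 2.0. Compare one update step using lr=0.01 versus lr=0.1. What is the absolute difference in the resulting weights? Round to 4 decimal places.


With lr=0.01: w_new = 4.6 - 0.01 * 2.0 = 4.58
With lr=0.1: w_new = 4.6 - 0.1 * 2.0 = 4.4
Absolute difference = |4.58 - 4.4|
= 0.1800

0.1800


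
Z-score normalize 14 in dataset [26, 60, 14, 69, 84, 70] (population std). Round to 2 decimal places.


Mean = (26 + 60 + 14 + 69 + 84 + 70) / 6 = 53.8333
Variance = sum((x_i - mean)^2) / n = 633.4722
Std = sqrt(633.4722) = 25.1689
Z = (x - mean) / std
= (14 - 53.8333) / 25.1689
= -39.8333 / 25.1689
= -1.58

-1.58


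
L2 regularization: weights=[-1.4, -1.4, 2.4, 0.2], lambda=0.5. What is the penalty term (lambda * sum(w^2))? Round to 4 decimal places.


Squaring each weight:
(-1.4)^2 = 1.96
(-1.4)^2 = 1.96
2.4^2 = 5.76
0.2^2 = 0.04
Sum of squares = 9.72
Penalty = 0.5 * 9.72 = 4.8600

4.8600


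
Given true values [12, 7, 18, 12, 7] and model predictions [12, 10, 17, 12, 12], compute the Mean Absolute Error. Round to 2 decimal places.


Absolute errors: [0, 3, 1, 0, 5]
Sum of absolute errors = 9
MAE = 9 / 5 = 1.80

1.80


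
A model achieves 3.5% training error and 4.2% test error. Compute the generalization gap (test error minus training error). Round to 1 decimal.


Generalization gap = test_error - train_error
= 4.2 - 3.5
= 0.7%
A small gap suggests good generalization.

0.7


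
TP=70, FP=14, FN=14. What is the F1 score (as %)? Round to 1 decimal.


Precision = TP / (TP + FP) = 70 / 84 = 0.8333
Recall = TP / (TP + FN) = 70 / 84 = 0.8333
F1 = 2 * P * R / (P + R)
= 2 * 0.8333 * 0.8333 / (0.8333 + 0.8333)
= 1.3889 / 1.6667
= 0.8333
As percentage: 83.3%

83.3


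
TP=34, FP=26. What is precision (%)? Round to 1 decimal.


Precision = TP / (TP + FP) * 100
= 34 / (34 + 26)
= 34 / 60
= 0.5667
= 56.7%

56.7


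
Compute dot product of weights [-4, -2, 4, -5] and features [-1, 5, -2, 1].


Element-wise products:
-4 * -1 = 4
-2 * 5 = -10
4 * -2 = -8
-5 * 1 = -5
Sum = 4 + -10 + -8 + -5
= -19

-19


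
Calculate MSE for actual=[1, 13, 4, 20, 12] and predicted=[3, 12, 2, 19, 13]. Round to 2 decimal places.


Differences: [-2, 1, 2, 1, -1]
Squared errors: [4, 1, 4, 1, 1]
Sum of squared errors = 11
MSE = 11 / 5 = 2.20

2.20


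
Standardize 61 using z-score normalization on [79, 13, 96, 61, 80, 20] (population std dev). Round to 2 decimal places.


Mean = (79 + 13 + 96 + 61 + 80 + 20) / 6 = 58.1667
Variance = sum((x_i - mean)^2) / n = 974.4722
Std = sqrt(974.4722) = 31.2165
Z = (x - mean) / std
= (61 - 58.1667) / 31.2165
= 2.8333 / 31.2165
= 0.09

0.09


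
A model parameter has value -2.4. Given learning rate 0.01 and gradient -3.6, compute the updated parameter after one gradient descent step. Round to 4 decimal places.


w_new = w_old - lr * gradient
= -2.4 - 0.01 * -3.6
= -2.4 - (-0.036)
= -2.3640

-2.3640


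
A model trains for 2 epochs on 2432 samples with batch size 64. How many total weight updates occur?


Iterations per epoch = 2432 / 64 = 38
Total updates = iterations_per_epoch * epochs
= 38 * 2
= 76

76


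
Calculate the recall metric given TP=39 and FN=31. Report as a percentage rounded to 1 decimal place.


Recall = TP / (TP + FN) * 100
= 39 / (39 + 31)
= 39 / 70
= 0.5571
= 55.7%

55.7


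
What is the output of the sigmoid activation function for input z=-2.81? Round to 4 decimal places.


sigmoid(z) = 1 / (1 + exp(-z))
exp(-(-2.81)) = exp(2.81) = 16.6099
1 + 16.6099 = 17.6099
1 / 17.6099 = 0.0568

0.0568


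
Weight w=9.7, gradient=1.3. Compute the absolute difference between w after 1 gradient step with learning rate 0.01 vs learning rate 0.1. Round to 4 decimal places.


With lr=0.01: w_new = 9.7 - 0.01 * 1.3 = 9.687
With lr=0.1: w_new = 9.7 - 0.1 * 1.3 = 9.57
Absolute difference = |9.687 - 9.57|
= 0.1170

0.1170


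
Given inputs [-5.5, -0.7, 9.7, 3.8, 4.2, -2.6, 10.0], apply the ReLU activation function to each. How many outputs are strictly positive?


ReLU(x) = max(0, x) for each element:
ReLU(-5.5) = 0
ReLU(-0.7) = 0
ReLU(9.7) = 9.7
ReLU(3.8) = 3.8
ReLU(4.2) = 4.2
ReLU(-2.6) = 0
ReLU(10.0) = 10.0
Active neurons (>0): 4

4


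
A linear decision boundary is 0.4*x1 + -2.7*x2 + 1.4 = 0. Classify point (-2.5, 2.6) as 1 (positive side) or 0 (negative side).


Compute 0.4 * -2.5 + -2.7 * 2.6 + 1.4
= -1.0 + -7.02 + 1.4
= -6.62
Since -6.62 < 0, the point is on the negative side.

0


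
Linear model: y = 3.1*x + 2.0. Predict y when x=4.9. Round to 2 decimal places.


y = 3.1 * 4.9 + (2.0)
= 15.19 + (2.0)
= 17.19

17.19


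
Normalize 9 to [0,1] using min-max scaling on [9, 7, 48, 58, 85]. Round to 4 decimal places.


Min = 7, Max = 85
Range = 85 - 7 = 78
Scaled = (x - min) / (max - min)
= (9 - 7) / 78
= 2 / 78
= 0.0256

0.0256


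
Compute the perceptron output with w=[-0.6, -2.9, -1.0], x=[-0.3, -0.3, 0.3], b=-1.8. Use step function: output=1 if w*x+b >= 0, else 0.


z = w . x + b
= -0.6*-0.3 + -2.9*-0.3 + -1.0*0.3 + -1.8
= 0.18 + 0.87 + -0.3 + -1.8
= 0.75 + -1.8
= -1.05
Since z = -1.05 < 0, output = 0

0


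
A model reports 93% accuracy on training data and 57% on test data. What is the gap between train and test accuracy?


Gap = train_accuracy - test_accuracy
= 93 - 57
= 36%
This large gap strongly indicates overfitting.

36


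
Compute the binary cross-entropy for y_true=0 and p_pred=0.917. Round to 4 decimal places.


For y=0: Loss = -log(1-p)
= -log(1 - 0.917)
= -log(0.083)
= -(-2.4889)
= 2.4889

2.4889


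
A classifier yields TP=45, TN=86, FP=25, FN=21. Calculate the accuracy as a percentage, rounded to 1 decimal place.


Accuracy = (TP + TN) / (TP + TN + FP + FN) * 100
= (45 + 86) / (45 + 86 + 25 + 21)
= 131 / 177
= 0.7401
= 74.0%

74.0


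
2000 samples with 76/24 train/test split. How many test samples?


Train samples = 2000 * 76% = 1520
Test samples = 2000 - 1520
= 480

480


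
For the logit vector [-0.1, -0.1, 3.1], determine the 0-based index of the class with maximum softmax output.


Softmax is a monotonic transformation, so it preserves the argmax.
We need to find the index of the maximum logit.
Index 0: -0.1
Index 1: -0.1
Index 2: 3.1
Maximum logit = 3.1 at index 2

2


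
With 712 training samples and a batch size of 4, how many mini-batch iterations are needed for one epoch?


Iterations per epoch = dataset_size / batch_size
= 712 / 4
= 178

178


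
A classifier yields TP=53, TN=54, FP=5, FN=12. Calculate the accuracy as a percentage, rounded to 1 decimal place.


Accuracy = (TP + TN) / (TP + TN + FP + FN) * 100
= (53 + 54) / (53 + 54 + 5 + 12)
= 107 / 124
= 0.8629
= 86.3%

86.3


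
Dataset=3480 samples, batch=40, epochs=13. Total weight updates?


Iterations per epoch = 3480 / 40 = 87
Total updates = iterations_per_epoch * epochs
= 87 * 13
= 1131

1131


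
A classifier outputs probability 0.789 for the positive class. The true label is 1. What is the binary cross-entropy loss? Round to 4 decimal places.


For y=1: Loss = -log(p)
= -log(0.789)
= -(-0.237)
= 0.2370

0.2370


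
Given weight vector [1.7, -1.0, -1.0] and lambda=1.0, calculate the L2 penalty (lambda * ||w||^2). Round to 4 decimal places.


Squaring each weight:
1.7^2 = 2.89
(-1.0)^2 = 1.0
(-1.0)^2 = 1.0
Sum of squares = 4.89
Penalty = 1.0 * 4.89 = 4.8900

4.8900


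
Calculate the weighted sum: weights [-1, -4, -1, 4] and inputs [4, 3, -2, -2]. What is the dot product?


Element-wise products:
-1 * 4 = -4
-4 * 3 = -12
-1 * -2 = 2
4 * -2 = -8
Sum = -4 + -12 + 2 + -8
= -22

-22


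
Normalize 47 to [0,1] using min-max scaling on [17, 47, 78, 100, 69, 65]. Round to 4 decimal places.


Min = 17, Max = 100
Range = 100 - 17 = 83
Scaled = (x - min) / (max - min)
= (47 - 17) / 83
= 30 / 83
= 0.3614

0.3614


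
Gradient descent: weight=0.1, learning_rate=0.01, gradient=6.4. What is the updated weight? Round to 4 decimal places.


w_new = w_old - lr * gradient
= 0.1 - 0.01 * 6.4
= 0.1 - (0.064)
= 0.0360

0.0360


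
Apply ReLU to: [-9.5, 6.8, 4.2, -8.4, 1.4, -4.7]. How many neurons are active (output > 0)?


ReLU(x) = max(0, x) for each element:
ReLU(-9.5) = 0
ReLU(6.8) = 6.8
ReLU(4.2) = 4.2
ReLU(-8.4) = 0
ReLU(1.4) = 1.4
ReLU(-4.7) = 0
Active neurons (>0): 3

3


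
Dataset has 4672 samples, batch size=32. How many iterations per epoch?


Iterations per epoch = dataset_size / batch_size
= 4672 / 32
= 146

146


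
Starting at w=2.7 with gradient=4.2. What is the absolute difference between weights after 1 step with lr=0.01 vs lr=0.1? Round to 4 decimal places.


With lr=0.01: w_new = 2.7 - 0.01 * 4.2 = 2.658
With lr=0.1: w_new = 2.7 - 0.1 * 4.2 = 2.28
Absolute difference = |2.658 - 2.28|
= 0.3780

0.3780


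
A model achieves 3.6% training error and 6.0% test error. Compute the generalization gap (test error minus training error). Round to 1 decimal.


Generalization gap = test_error - train_error
= 6.0 - 3.6
= 2.4%
A moderate gap.

2.4


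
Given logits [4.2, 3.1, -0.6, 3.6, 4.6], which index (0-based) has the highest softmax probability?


Softmax is a monotonic transformation, so it preserves the argmax.
We need to find the index of the maximum logit.
Index 0: 4.2
Index 1: 3.1
Index 2: -0.6
Index 3: 3.6
Index 4: 4.6
Maximum logit = 4.6 at index 4

4


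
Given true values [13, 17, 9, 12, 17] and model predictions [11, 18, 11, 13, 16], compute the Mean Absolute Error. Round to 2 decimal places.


Absolute errors: [2, 1, 2, 1, 1]
Sum of absolute errors = 7
MAE = 7 / 5 = 1.40

1.40


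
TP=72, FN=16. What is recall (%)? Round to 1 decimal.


Recall = TP / (TP + FN) * 100
= 72 / (72 + 16)
= 72 / 88
= 0.8182
= 81.8%

81.8


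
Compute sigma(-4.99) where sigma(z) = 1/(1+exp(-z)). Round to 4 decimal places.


sigmoid(z) = 1 / (1 + exp(-z))
exp(-(-4.99)) = exp(4.99) = 146.9364
1 + 146.9364 = 147.9364
1 / 147.9364 = 0.0068

0.0068


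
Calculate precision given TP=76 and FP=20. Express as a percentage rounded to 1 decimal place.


Precision = TP / (TP + FP) * 100
= 76 / (76 + 20)
= 76 / 96
= 0.7917
= 79.2%

79.2


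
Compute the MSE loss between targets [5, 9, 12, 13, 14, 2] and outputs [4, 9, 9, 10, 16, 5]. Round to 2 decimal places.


Differences: [1, 0, 3, 3, -2, -3]
Squared errors: [1, 0, 9, 9, 4, 9]
Sum of squared errors = 32
MSE = 32 / 6 = 5.33

5.33


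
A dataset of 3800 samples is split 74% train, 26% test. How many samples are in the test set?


Train samples = 3800 * 74% = 2812
Test samples = 3800 - 2812
= 988

988


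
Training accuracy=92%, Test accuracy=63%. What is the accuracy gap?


Gap = train_accuracy - test_accuracy
= 92 - 63
= 29%
This large gap strongly indicates overfitting.

29


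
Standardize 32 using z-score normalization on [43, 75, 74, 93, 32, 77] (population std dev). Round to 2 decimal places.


Mean = (43 + 75 + 74 + 93 + 32 + 77) / 6 = 65.6667
Variance = sum((x_i - mean)^2) / n = 446.5556
Std = sqrt(446.5556) = 21.1319
Z = (x - mean) / std
= (32 - 65.6667) / 21.1319
= -33.6667 / 21.1319
= -1.59

-1.59


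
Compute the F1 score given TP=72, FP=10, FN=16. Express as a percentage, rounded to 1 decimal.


Precision = TP / (TP + FP) = 72 / 82 = 0.878
Recall = TP / (TP + FN) = 72 / 88 = 0.8182
F1 = 2 * P * R / (P + R)
= 2 * 0.878 * 0.8182 / (0.878 + 0.8182)
= 1.4368 / 1.6962
= 0.8471
As percentage: 84.7%

84.7


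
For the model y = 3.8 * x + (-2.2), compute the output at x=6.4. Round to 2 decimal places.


y = 3.8 * 6.4 + (-2.2)
= 24.32 + (-2.2)
= 22.12

22.12


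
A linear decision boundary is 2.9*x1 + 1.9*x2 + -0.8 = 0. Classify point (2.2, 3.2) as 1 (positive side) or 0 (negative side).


Compute 2.9 * 2.2 + 1.9 * 3.2 + -0.8
= 6.38 + 6.08 + -0.8
= 11.66
Since 11.66 >= 0, the point is on the positive side.

1


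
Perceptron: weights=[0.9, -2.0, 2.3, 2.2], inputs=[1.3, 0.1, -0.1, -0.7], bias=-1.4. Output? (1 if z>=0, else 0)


z = w . x + b
= 0.9*1.3 + -2.0*0.1 + 2.3*-0.1 + 2.2*-0.7 + -1.4
= 1.17 + -0.2 + -0.23 + -1.54 + -1.4
= -0.8 + -1.4
= -2.2
Since z = -2.2 < 0, output = 0

0


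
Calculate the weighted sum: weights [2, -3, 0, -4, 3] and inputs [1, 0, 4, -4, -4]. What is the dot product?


Element-wise products:
2 * 1 = 2
-3 * 0 = 0
0 * 4 = 0
-4 * -4 = 16
3 * -4 = -12
Sum = 2 + 0 + 0 + 16 + -12
= 6

6


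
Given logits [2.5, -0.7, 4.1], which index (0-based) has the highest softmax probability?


Softmax is a monotonic transformation, so it preserves the argmax.
We need to find the index of the maximum logit.
Index 0: 2.5
Index 1: -0.7
Index 2: 4.1
Maximum logit = 4.1 at index 2

2


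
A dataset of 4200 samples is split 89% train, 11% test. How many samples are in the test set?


Train samples = 4200 * 89% = 3738
Test samples = 4200 - 3738
= 462

462


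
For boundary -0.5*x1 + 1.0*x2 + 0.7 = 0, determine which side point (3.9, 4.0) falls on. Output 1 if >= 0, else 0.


Compute -0.5 * 3.9 + 1.0 * 4.0 + 0.7
= -1.95 + 4.0 + 0.7
= 2.75
Since 2.75 >= 0, the point is on the positive side.

1


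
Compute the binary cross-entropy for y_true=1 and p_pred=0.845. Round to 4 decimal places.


For y=1: Loss = -log(p)
= -log(0.845)
= -(-0.1684)
= 0.1684

0.1684


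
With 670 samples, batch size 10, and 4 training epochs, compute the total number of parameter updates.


Iterations per epoch = 670 / 10 = 67
Total updates = iterations_per_epoch * epochs
= 67 * 4
= 268

268


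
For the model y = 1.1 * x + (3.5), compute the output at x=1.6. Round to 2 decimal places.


y = 1.1 * 1.6 + (3.5)
= 1.76 + (3.5)
= 5.26

5.26


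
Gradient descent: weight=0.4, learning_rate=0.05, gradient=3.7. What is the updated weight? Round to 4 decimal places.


w_new = w_old - lr * gradient
= 0.4 - 0.05 * 3.7
= 0.4 - (0.185)
= 0.2150

0.2150


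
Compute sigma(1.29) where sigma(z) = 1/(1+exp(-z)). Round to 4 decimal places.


sigmoid(z) = 1 / (1 + exp(-z))
exp(-(1.29)) = exp(-1.29) = 0.2753
1 + 0.2753 = 1.2753
1 / 1.2753 = 0.7841

0.7841


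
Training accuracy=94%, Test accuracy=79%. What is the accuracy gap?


Gap = train_accuracy - test_accuracy
= 94 - 79
= 15%
This gap suggests the model is overfitting.

15


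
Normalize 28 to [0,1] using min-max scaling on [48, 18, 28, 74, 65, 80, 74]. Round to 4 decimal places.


Min = 18, Max = 80
Range = 80 - 18 = 62
Scaled = (x - min) / (max - min)
= (28 - 18) / 62
= 10 / 62
= 0.1613

0.1613


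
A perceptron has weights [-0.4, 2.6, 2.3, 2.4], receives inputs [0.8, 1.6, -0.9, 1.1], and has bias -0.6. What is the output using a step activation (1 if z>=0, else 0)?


z = w . x + b
= -0.4*0.8 + 2.6*1.6 + 2.3*-0.9 + 2.4*1.1 + -0.6
= -0.32 + 4.16 + -2.07 + 2.64 + -0.6
= 4.41 + -0.6
= 3.81
Since z = 3.81 >= 0, output = 1

1


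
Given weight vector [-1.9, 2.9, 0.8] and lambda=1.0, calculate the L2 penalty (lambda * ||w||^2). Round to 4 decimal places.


Squaring each weight:
(-1.9)^2 = 3.61
2.9^2 = 8.41
0.8^2 = 0.64
Sum of squares = 12.66
Penalty = 1.0 * 12.66 = 12.6600

12.6600


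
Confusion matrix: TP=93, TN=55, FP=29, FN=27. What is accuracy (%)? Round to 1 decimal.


Accuracy = (TP + TN) / (TP + TN + FP + FN) * 100
= (93 + 55) / (93 + 55 + 29 + 27)
= 148 / 204
= 0.7255
= 72.5%

72.5


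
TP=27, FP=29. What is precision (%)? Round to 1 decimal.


Precision = TP / (TP + FP) * 100
= 27 / (27 + 29)
= 27 / 56
= 0.4821
= 48.2%

48.2


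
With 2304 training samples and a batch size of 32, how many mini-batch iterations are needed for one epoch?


Iterations per epoch = dataset_size / batch_size
= 2304 / 32
= 72

72


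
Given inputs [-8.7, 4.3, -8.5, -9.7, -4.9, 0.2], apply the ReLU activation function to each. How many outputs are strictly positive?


ReLU(x) = max(0, x) for each element:
ReLU(-8.7) = 0
ReLU(4.3) = 4.3
ReLU(-8.5) = 0
ReLU(-9.7) = 0
ReLU(-4.9) = 0
ReLU(0.2) = 0.2
Active neurons (>0): 2

2


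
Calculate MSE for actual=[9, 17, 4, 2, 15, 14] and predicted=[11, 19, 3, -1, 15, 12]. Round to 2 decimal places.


Differences: [-2, -2, 1, 3, 0, 2]
Squared errors: [4, 4, 1, 9, 0, 4]
Sum of squared errors = 22
MSE = 22 / 6 = 3.67

3.67


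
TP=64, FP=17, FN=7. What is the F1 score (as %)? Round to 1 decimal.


Precision = TP / (TP + FP) = 64 / 81 = 0.7901
Recall = TP / (TP + FN) = 64 / 71 = 0.9014
F1 = 2 * P * R / (P + R)
= 2 * 0.7901 * 0.9014 / (0.7901 + 0.9014)
= 1.4244 / 1.6915
= 0.8421
As percentage: 84.2%

84.2


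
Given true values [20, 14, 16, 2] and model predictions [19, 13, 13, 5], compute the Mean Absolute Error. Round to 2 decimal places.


Absolute errors: [1, 1, 3, 3]
Sum of absolute errors = 8
MAE = 8 / 4 = 2.00

2.00


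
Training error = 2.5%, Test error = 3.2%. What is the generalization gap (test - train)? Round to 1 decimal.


Generalization gap = test_error - train_error
= 3.2 - 2.5
= 0.7%
A small gap suggests good generalization.

0.7


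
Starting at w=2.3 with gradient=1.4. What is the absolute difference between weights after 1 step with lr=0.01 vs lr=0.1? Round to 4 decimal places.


With lr=0.01: w_new = 2.3 - 0.01 * 1.4 = 2.286
With lr=0.1: w_new = 2.3 - 0.1 * 1.4 = 2.16
Absolute difference = |2.286 - 2.16|
= 0.1260

0.1260


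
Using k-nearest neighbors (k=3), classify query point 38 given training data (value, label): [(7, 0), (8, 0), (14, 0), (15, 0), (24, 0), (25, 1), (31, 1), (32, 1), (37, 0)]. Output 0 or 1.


Distances from query 38:
Point 37 (class 0): distance = 1
Point 32 (class 1): distance = 6
Point 31 (class 1): distance = 7
K=3 nearest neighbors: classes = [0, 1, 1]
Votes for class 1: 2 / 3
Majority vote => class 1

1


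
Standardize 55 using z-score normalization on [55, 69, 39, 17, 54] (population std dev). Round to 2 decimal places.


Mean = (55 + 69 + 39 + 17 + 54) / 5 = 46.8
Variance = sum((x_i - mean)^2) / n = 312.16
Std = sqrt(312.16) = 17.6681
Z = (x - mean) / std
= (55 - 46.8) / 17.6681
= 8.2 / 17.6681
= 0.46

0.46


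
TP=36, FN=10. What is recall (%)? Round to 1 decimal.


Recall = TP / (TP + FN) * 100
= 36 / (36 + 10)
= 36 / 46
= 0.7826
= 78.3%

78.3


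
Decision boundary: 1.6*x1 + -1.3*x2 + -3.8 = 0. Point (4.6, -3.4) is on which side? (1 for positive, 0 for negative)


Compute 1.6 * 4.6 + -1.3 * -3.4 + -3.8
= 7.36 + 4.42 + -3.8
= 7.98
Since 7.98 >= 0, the point is on the positive side.

1


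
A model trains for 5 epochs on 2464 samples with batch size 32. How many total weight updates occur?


Iterations per epoch = 2464 / 32 = 77
Total updates = iterations_per_epoch * epochs
= 77 * 5
= 385

385


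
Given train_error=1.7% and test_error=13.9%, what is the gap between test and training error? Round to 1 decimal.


Generalization gap = test_error - train_error
= 13.9 - 1.7
= 12.2%
A large gap suggests overfitting.

12.2


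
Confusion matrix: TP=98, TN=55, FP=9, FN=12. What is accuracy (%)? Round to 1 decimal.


Accuracy = (TP + TN) / (TP + TN + FP + FN) * 100
= (98 + 55) / (98 + 55 + 9 + 12)
= 153 / 174
= 0.8793
= 87.9%

87.9


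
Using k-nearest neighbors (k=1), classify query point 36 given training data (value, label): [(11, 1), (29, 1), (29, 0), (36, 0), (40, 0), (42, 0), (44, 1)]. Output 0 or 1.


Distances from query 36:
Point 36 (class 0): distance = 0
K=1 nearest neighbors: classes = [0]
Votes for class 1: 0 / 1
Majority vote => class 0

0


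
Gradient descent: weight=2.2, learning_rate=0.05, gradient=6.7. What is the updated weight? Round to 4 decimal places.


w_new = w_old - lr * gradient
= 2.2 - 0.05 * 6.7
= 2.2 - (0.335)
= 1.8650

1.8650


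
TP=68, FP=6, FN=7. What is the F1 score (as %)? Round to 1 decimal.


Precision = TP / (TP + FP) = 68 / 74 = 0.9189
Recall = TP / (TP + FN) = 68 / 75 = 0.9067
F1 = 2 * P * R / (P + R)
= 2 * 0.9189 * 0.9067 / (0.9189 + 0.9067)
= 1.6663 / 1.8256
= 0.9128
As percentage: 91.3%

91.3


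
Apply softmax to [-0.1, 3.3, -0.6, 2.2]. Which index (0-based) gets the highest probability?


Softmax is a monotonic transformation, so it preserves the argmax.
We need to find the index of the maximum logit.
Index 0: -0.1
Index 1: 3.3
Index 2: -0.6
Index 3: 2.2
Maximum logit = 3.3 at index 1

1


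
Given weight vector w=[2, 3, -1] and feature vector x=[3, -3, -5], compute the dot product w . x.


Element-wise products:
2 * 3 = 6
3 * -3 = -9
-1 * -5 = 5
Sum = 6 + -9 + 5
= 2

2


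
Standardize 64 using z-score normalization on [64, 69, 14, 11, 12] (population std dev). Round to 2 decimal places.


Mean = (64 + 69 + 14 + 11 + 12) / 5 = 34.0
Variance = sum((x_i - mean)^2) / n = 707.6
Std = sqrt(707.6) = 26.6008
Z = (x - mean) / std
= (64 - 34.0) / 26.6008
= 30.0 / 26.6008
= 1.13

1.13


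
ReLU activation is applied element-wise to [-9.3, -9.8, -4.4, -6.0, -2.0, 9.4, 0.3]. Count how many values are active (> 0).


ReLU(x) = max(0, x) for each element:
ReLU(-9.3) = 0
ReLU(-9.8) = 0
ReLU(-4.4) = 0
ReLU(-6.0) = 0
ReLU(-2.0) = 0
ReLU(9.4) = 9.4
ReLU(0.3) = 0.3
Active neurons (>0): 2

2


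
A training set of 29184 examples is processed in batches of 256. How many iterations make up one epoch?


Iterations per epoch = dataset_size / batch_size
= 29184 / 256
= 114

114


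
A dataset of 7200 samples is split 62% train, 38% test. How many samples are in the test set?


Train samples = 7200 * 62% = 4464
Test samples = 7200 - 4464
= 2736

2736
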